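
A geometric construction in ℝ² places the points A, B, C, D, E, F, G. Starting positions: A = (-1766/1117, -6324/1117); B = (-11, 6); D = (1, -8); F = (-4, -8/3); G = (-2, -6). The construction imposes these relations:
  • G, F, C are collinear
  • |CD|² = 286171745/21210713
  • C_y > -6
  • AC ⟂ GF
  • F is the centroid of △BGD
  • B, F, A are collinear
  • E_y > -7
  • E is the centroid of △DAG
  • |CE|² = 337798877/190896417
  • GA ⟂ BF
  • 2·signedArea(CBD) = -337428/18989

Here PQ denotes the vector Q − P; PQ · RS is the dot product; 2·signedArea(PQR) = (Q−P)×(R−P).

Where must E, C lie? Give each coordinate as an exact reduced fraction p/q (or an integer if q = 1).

C = (-38707/18989, -112719/18989)
E = (-961/1117, -21962/3351)

1. E_x = -961/1117  [E is the centroid of △DAG]
2. E_y = -21962/3351  [E is the centroid of △DAG]
   → E = (-961/1117, -21962/3351)
3. C_x = -38707/18989  [G, F, C are collinear ∩ AC ⟂ GF]
4. C_y = -112719/18989  [G, F, C are collinear ∩ AC ⟂ GF]
   → C = (-38707/18989, -112719/18989)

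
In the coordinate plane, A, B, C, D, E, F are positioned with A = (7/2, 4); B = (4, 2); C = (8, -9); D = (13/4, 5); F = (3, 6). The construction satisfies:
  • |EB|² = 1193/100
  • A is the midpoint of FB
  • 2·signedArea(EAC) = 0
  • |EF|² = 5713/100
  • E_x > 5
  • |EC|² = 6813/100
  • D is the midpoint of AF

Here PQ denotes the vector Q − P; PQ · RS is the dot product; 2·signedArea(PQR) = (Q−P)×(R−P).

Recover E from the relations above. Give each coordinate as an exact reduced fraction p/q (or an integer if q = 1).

1. E_x = 53/10  [line 13·x + 9/2·y + -127/2 = 0 ∩ |EB|² = 1193/100]
2. E_y = -6/5  [line 13·x + 9/2·y + -127/2 = 0 ∩ |EB|² = 1193/100]
   → E = (53/10, -6/5)

E = (53/10, -6/5)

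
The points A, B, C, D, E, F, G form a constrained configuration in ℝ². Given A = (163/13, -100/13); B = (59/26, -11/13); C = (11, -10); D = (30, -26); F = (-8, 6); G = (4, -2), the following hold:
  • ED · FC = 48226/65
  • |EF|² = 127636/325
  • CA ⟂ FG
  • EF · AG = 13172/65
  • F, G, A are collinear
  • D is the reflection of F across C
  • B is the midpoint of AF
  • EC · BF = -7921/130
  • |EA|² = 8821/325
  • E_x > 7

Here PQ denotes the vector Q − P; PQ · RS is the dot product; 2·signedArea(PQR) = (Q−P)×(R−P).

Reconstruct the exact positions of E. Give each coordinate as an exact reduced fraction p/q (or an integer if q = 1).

1. E_x = 488/65  [EC · BF = -7921/130 ∩ ED · FC = 48226/65]
2. E_y = -412/65  [EC · BF = -7921/130 ∩ ED · FC = 48226/65]
   → E = (488/65, -412/65)

E = (488/65, -412/65)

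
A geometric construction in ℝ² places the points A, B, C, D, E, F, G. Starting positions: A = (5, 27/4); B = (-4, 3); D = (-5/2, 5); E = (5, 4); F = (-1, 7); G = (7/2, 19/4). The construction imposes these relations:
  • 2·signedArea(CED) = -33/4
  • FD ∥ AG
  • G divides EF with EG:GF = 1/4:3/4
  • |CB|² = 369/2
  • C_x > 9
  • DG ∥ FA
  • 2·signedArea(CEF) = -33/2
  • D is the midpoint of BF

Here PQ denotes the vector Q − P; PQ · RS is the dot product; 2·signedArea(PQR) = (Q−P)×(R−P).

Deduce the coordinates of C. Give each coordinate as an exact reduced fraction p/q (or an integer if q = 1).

1. C_x = 19/2  [2·signedArea(CEF) = -33/2 ∩ 2·signedArea(CED) = -33/4]
2. C_y = 9/2  [2·signedArea(CEF) = -33/2 ∩ 2·signedArea(CED) = -33/4]
   → C = (19/2, 9/2)

C = (19/2, 9/2)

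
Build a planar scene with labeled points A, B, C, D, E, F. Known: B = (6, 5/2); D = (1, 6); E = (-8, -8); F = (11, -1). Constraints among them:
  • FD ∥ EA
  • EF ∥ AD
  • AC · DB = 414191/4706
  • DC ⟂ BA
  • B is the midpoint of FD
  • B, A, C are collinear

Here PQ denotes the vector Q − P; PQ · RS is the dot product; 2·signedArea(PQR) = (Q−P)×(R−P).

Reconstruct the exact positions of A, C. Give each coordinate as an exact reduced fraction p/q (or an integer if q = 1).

1. A_x = -18  [EF ∥ AD ∩ FD ∥ EA]
2. A_y = -1  [EF ∥ AD ∩ FD ∥ EA]
   → A = (-18, -1)
3. C_x = 3774/2353  [B, A, C are collinear ∩ DC ⟂ BA]
4. C_y = 4374/2353  [B, A, C are collinear ∩ DC ⟂ BA]
   → C = (3774/2353, 4374/2353)

A = (-18, -1)
C = (3774/2353, 4374/2353)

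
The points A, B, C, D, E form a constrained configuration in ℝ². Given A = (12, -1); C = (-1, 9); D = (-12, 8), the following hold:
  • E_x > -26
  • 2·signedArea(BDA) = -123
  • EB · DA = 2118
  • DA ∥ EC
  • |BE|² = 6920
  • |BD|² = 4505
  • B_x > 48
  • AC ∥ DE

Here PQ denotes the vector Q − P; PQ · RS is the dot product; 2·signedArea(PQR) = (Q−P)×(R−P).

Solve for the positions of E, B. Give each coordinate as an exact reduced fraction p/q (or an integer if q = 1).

1. E_x = -25  [DA ∥ EC ∩ AC ∥ DE]
2. E_y = 18  [DA ∥ EC ∩ AC ∥ DE]
   → E = (-25, 18)
3. B_x = 49  [2·signedArea(BDA) = -123 ∩ EB · DA = 2118]
4. B_y = -20  [2·signedArea(BDA) = -123 ∩ EB · DA = 2118]
   → B = (49, -20)

B = (49, -20)
E = (-25, 18)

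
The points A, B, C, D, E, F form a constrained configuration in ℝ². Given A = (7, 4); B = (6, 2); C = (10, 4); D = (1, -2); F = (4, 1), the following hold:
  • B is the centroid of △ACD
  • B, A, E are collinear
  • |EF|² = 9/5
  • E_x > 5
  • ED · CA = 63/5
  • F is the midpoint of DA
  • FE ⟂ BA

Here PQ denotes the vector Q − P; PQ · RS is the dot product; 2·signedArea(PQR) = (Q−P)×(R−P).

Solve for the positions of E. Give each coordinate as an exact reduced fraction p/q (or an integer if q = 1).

E = (26/5, 2/5)

1. E_x = 26/5  [B, A, E are collinear ∩ FE ⟂ BA]
2. E_y = 2/5  [B, A, E are collinear ∩ FE ⟂ BA]
   → E = (26/5, 2/5)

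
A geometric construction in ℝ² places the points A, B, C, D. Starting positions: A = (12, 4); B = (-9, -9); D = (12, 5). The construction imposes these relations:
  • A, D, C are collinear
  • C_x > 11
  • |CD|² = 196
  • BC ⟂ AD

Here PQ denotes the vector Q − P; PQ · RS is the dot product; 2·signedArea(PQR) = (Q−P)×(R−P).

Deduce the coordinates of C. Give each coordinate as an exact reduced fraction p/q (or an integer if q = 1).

C = (12, -9)

1. C_x = 12  [A, D, C are collinear ∩ BC ⟂ AD]
2. C_y = -9  [A, D, C are collinear ∩ BC ⟂ AD]
   → C = (12, -9)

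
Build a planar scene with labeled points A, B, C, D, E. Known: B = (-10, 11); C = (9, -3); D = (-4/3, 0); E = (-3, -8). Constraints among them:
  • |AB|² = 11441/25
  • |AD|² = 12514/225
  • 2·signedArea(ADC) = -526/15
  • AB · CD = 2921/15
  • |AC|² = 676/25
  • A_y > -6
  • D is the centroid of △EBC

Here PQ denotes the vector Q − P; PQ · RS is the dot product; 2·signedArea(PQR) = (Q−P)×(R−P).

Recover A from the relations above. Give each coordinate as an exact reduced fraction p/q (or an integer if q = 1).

1. A_x = 21/5  [AB · CD = 2921/15 ∩ 2·signedArea(ADC) = -526/15]
2. A_y = -5  [AB · CD = 2921/15 ∩ 2·signedArea(ADC) = -526/15]
   → A = (21/5, -5)

A = (21/5, -5)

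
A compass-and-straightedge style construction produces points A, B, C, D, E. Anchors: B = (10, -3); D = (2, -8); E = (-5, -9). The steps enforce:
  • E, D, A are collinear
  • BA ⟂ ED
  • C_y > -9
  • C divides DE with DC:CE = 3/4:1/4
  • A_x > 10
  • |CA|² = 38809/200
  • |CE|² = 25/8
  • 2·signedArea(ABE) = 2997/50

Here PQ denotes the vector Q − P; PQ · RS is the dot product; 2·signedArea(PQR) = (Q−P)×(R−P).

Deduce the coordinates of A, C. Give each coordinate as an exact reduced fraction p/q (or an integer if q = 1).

1. A_x = 527/50  [E, D, A are collinear ∩ BA ⟂ ED]
2. A_y = -339/50  [E, D, A are collinear ∩ BA ⟂ ED]
   → A = (527/50, -339/50)
3. C_x = -13/4  [C divides DE with DC:CE = 3/4:1/4]
4. C_y = -35/4  [C divides DE with DC:CE = 3/4:1/4]
   → C = (-13/4, -35/4)

A = (527/50, -339/50)
C = (-13/4, -35/4)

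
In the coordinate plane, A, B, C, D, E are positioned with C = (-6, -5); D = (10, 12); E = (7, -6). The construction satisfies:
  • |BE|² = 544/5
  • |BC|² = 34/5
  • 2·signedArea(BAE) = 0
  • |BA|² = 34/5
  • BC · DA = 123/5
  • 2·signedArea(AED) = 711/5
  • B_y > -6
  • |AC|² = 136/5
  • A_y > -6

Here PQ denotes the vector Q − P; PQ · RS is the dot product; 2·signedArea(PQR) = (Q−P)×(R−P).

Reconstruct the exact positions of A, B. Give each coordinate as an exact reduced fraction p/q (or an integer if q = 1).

A = (-4/5, -27/5)
B = (-17/5, -26/5)

1. A_x = -4/5  [line -18·x + 3·y + 9/5 = 0 ∩ |AC|² = 136/5]
2. A_y = -27/5  [line -18·x + 3·y + 9/5 = 0 ∩ |AC|² = 136/5]
   → A = (-4/5, -27/5)
3. B_x = -17/5  [2·signedArea(BAE) = 0 ∩ BC · DA = 123/5]
4. B_y = -26/5  [2·signedArea(BAE) = 0 ∩ BC · DA = 123/5]
   → B = (-17/5, -26/5)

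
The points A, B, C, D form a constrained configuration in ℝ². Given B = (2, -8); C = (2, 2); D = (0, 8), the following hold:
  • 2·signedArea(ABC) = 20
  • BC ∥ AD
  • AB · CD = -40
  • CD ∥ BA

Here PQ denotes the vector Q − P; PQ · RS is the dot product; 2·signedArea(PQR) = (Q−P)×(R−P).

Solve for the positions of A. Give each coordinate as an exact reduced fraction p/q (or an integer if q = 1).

A = (0, -2)

1. A_x = 0  [BC ∥ AD ∩ CD ∥ BA]
2. A_y = -2  [BC ∥ AD ∩ CD ∥ BA]
   → A = (0, -2)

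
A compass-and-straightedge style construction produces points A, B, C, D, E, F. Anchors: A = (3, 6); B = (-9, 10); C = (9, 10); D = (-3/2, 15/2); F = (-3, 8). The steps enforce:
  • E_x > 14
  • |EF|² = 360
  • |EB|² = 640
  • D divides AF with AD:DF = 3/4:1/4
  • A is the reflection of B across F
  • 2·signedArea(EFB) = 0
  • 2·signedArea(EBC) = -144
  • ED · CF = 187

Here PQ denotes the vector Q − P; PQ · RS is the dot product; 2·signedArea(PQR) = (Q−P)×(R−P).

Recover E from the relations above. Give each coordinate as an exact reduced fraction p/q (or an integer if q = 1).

E = (15, 2)

1. E_x = 15  [2·signedArea(EFB) = 0 ∩ ED · CF = 187]
2. E_y = 2  [2·signedArea(EFB) = 0 ∩ ED · CF = 187]
   → E = (15, 2)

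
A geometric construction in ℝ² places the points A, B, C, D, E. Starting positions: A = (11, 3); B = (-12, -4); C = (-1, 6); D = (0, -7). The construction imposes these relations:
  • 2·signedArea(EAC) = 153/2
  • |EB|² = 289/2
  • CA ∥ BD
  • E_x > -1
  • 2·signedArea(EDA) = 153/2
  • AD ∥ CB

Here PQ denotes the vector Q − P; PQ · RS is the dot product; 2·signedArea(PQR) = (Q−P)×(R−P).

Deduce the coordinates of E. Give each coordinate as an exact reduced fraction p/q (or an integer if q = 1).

E = (-1/2, -1/2)

1. E_x = -1/2  [2·signedArea(EDA) = 153/2 ∩ 2·signedArea(EAC) = 153/2]
2. E_y = -1/2  [2·signedArea(EDA) = 153/2 ∩ 2·signedArea(EAC) = 153/2]
   → E = (-1/2, -1/2)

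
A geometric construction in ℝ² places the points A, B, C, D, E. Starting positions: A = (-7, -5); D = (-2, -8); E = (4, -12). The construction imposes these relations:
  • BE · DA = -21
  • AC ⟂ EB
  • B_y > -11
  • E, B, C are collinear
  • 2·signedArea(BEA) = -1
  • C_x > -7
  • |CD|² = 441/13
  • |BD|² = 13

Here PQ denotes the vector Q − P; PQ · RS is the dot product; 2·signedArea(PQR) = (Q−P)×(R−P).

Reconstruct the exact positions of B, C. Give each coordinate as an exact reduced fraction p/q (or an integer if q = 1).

B = (1, -10)
C = (-89/13, -62/13)

1. B_x = 1  [2·signedArea(BEA) = -1 ∩ BE · DA = -21]
2. B_y = -10  [2·signedArea(BEA) = -1 ∩ BE · DA = -21]
   → B = (1, -10)
3. C_x = -89/13  [E, B, C are collinear ∩ AC ⟂ EB]
4. C_y = -62/13  [E, B, C are collinear ∩ AC ⟂ EB]
   → C = (-89/13, -62/13)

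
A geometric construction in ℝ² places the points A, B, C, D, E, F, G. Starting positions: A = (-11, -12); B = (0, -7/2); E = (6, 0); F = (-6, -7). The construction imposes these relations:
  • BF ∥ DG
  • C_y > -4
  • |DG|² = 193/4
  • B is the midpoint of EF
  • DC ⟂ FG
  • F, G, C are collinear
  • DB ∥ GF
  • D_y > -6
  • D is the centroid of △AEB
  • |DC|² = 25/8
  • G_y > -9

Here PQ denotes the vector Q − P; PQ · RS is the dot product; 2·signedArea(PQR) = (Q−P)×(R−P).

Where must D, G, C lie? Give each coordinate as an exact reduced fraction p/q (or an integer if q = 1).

1. D_x = -5/3  [D is the centroid of △AEB]
2. D_y = -31/6  [D is the centroid of △AEB]
   → D = (-5/3, -31/6)
3. G_x = -23/3  [DB ∥ GF ∩ BF ∥ DG]
4. G_y = -26/3  [DB ∥ GF ∩ BF ∥ DG]
   → G = (-23/3, -26/3)
5. C_x = -35/12  [F, G, C are collinear ∩ DC ⟂ FG]
6. C_y = -47/12  [F, G, C are collinear ∩ DC ⟂ FG]
   → C = (-35/12, -47/12)

C = (-35/12, -47/12)
D = (-5/3, -31/6)
G = (-23/3, -26/3)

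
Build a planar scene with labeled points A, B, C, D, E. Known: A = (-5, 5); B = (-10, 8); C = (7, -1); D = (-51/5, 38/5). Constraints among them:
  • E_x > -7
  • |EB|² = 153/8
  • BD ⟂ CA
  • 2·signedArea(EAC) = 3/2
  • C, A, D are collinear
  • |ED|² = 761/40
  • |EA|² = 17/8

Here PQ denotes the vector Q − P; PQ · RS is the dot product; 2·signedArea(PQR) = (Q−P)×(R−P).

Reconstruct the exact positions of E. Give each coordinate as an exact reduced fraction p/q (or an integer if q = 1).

E = (-25/4, 23/4)

1. E_x = -25/4  [line 6·x + 12·y + -63/2 = 0 ∩ |EB|² = 153/8]
2. E_y = 23/4  [line 6·x + 12·y + -63/2 = 0 ∩ |EB|² = 153/8]
   → E = (-25/4, 23/4)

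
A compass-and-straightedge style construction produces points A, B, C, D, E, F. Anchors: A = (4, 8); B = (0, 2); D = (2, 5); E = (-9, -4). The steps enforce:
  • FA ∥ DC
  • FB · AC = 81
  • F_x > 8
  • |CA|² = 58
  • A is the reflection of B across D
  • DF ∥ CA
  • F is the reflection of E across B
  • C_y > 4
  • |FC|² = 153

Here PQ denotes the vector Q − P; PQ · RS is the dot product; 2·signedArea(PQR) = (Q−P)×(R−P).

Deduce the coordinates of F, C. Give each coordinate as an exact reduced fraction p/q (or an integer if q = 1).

1. F_x = 9  [F is the reflection of E across B]
2. F_y = 8  [F is the reflection of E across B]
   → F = (9, 8)
3. C_x = -3  [DF ∥ CA ∩ FA ∥ DC]
4. C_y = 5  [DF ∥ CA ∩ FA ∥ DC]
   → C = (-3, 5)

C = (-3, 5)
F = (9, 8)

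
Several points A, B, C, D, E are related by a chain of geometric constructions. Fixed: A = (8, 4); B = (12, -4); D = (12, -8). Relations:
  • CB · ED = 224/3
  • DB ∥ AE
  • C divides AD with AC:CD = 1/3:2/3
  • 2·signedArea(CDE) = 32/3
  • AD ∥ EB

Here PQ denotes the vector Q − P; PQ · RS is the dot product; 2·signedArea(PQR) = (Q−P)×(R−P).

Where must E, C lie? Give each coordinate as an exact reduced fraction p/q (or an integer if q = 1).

C = (28/3, 0)
E = (8, 8)

1. E_x = 8  [AD ∥ EB ∩ DB ∥ AE]
2. E_y = 8  [AD ∥ EB ∩ DB ∥ AE]
   → E = (8, 8)
3. C_x = 28/3  [C divides AD with AC:CD = 1/3:2/3]
4. C_y = 0  [C divides AD with AC:CD = 1/3:2/3]
   → C = (28/3, 0)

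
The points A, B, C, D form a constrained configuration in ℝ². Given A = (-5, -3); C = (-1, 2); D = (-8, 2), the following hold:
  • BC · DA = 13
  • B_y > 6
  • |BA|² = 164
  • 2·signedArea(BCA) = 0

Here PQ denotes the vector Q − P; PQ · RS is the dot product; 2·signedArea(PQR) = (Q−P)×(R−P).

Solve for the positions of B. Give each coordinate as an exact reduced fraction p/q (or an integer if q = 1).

1. B_x = 3  [2·signedArea(BCA) = 0 ∩ BC · DA = 13]
2. B_y = 7  [2·signedArea(BCA) = 0 ∩ BC · DA = 13]
   → B = (3, 7)

B = (3, 7)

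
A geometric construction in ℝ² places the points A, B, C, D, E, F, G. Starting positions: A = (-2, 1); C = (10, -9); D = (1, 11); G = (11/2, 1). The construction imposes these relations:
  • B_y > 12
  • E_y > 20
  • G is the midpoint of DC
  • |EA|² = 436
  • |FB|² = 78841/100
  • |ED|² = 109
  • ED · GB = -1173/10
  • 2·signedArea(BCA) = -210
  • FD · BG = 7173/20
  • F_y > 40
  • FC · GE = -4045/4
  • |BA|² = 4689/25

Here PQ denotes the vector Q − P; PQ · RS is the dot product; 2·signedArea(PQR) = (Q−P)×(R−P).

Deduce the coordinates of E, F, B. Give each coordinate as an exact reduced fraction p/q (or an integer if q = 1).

B = (23/5, 13)
E = (4, 21)
F = (5/2, 41)

1. B_x = 23/5  [line -10·x + -12·y + 202 = 0 ∩ |BA|² = 4689/25]
2. B_y = 13  [line -10·x + -12·y + 202 = 0 ∩ |BA|² = 4689/25]
   → B = (23/5, 13)
3. E_x = 4  [line 9/10·x + -12·y + 1242/5 = 0 ∩ |EA|² = 436]
4. E_y = 21  [line 9/10·x + -12·y + 1242/5 = 0 ∩ |EA|² = 436]
   → E = (4, 21)
5. F_x = 5/2  [line 3/2·x + -20·y + 3265/4 = 0 ∩ |FB|² = 78841/100]
6. F_y = 41  [line 3/2·x + -20·y + 3265/4 = 0 ∩ |FB|² = 78841/100]
   → F = (5/2, 41)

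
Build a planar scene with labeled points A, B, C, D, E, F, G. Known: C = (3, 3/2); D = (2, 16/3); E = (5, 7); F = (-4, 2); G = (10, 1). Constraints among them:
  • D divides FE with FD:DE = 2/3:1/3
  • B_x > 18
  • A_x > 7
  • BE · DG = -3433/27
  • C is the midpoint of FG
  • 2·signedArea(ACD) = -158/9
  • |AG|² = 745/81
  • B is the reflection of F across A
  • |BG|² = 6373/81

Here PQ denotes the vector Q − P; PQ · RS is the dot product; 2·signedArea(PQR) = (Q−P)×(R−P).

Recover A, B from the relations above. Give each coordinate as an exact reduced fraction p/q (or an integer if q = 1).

A = (22/3, 22/9)
B = (56/3, 26/9)

1. B_x = 56/3  [line -8·x + 13/3·y + 3694/27 = 0 ∩ |BG|² = 6373/81]
2. B_y = 26/9  [line -8·x + 13/3·y + 3694/27 = 0 ∩ |BG|² = 6373/81]
   → B = (56/3, 26/9)
3. A_x = 22/3  [2·signedArea(ACD) = -158/9 ∩ B is the reflection of F across A]
4. A_y = 22/9  [2·signedArea(ACD) = -158/9 ∩ B is the reflection of F across A]
   → A = (22/3, 22/9)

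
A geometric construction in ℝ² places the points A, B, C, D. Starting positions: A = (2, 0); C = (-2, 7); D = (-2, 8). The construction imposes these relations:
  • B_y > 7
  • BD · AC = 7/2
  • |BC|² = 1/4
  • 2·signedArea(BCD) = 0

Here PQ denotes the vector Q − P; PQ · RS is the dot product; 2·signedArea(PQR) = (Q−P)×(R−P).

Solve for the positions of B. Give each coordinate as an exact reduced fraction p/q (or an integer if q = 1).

1. B_x = -2  [2·signedArea(BCD) = 0 ∩ BD · AC = 7/2]
2. B_y = 15/2  [2·signedArea(BCD) = 0 ∩ BD · AC = 7/2]
   → B = (-2, 15/2)

B = (-2, 15/2)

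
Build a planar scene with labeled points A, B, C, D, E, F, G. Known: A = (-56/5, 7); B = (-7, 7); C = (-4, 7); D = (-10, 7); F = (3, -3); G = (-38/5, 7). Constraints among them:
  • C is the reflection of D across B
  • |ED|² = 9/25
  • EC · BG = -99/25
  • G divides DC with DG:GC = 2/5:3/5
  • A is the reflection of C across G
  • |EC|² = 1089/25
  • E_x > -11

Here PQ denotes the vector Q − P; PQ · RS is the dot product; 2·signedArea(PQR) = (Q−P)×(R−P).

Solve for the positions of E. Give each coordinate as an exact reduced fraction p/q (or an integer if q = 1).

1. E_x = -53/5  [EC · BG = -99/25]
2. E_y = 7  [|EC|² = 1089/25]
   → E = (-53/5, 7)

E = (-53/5, 7)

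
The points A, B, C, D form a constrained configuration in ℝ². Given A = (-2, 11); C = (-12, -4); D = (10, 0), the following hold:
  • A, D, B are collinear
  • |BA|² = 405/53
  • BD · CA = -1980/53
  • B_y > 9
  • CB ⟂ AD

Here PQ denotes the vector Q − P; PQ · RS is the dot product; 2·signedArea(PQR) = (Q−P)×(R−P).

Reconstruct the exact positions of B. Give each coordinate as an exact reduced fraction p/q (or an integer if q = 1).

1. B_x = 2/53  [A, D, B are collinear ∩ CB ⟂ AD]
2. B_y = 484/53  [A, D, B are collinear ∩ CB ⟂ AD]
   → B = (2/53, 484/53)

B = (2/53, 484/53)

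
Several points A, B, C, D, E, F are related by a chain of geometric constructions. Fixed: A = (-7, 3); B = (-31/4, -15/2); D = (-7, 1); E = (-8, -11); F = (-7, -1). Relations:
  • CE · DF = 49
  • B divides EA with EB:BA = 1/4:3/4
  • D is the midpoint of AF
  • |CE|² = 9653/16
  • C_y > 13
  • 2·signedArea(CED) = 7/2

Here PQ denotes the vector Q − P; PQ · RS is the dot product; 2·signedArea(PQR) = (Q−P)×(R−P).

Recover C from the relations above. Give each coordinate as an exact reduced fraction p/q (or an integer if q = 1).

C = (-25/4, 27/2)

1. C_x = -25/4  [2·signedArea(CED) = 7/2 ∩ CE · DF = 49]
2. C_y = 27/2  [2·signedArea(CED) = 7/2 ∩ CE · DF = 49]
   → C = (-25/4, 27/2)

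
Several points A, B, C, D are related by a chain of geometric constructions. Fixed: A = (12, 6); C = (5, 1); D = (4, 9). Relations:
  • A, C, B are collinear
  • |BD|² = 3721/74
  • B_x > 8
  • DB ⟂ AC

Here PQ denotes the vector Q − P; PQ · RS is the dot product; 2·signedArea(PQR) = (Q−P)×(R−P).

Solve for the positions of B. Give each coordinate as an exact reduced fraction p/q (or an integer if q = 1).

B = (601/74, 239/74)

1. B_x = 601/74  [A, C, B are collinear ∩ DB ⟂ AC]
2. B_y = 239/74  [A, C, B are collinear ∩ DB ⟂ AC]
   → B = (601/74, 239/74)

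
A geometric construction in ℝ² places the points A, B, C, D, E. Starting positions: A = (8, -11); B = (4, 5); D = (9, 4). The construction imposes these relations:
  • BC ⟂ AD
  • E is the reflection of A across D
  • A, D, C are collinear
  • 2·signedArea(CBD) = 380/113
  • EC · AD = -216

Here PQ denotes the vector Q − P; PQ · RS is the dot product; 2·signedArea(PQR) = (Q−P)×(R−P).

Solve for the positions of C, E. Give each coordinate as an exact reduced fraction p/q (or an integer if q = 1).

C = (1022/113, 527/113)
E = (10, 19)

1. C_x = 1022/113  [A, D, C are collinear ∩ BC ⟂ AD]
2. C_y = 527/113  [A, D, C are collinear ∩ BC ⟂ AD]
   → C = (1022/113, 527/113)
3. E_x = 10  [E is the reflection of A across D]
4. E_y = 19  [E is the reflection of A across D]
   → E = (10, 19)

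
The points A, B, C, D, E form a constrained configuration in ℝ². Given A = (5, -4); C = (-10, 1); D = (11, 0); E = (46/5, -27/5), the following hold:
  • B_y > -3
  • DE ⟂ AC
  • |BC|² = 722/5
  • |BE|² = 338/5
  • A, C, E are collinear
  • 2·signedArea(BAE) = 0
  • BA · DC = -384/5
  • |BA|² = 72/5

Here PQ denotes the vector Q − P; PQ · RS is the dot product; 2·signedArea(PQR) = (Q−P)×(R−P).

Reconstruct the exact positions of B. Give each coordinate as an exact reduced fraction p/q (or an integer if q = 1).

1. B_x = 7/5  [2·signedArea(BAE) = 0 ∩ BA · DC = -384/5]
2. B_y = -14/5  [2·signedArea(BAE) = 0 ∩ BA · DC = -384/5]
   → B = (7/5, -14/5)

B = (7/5, -14/5)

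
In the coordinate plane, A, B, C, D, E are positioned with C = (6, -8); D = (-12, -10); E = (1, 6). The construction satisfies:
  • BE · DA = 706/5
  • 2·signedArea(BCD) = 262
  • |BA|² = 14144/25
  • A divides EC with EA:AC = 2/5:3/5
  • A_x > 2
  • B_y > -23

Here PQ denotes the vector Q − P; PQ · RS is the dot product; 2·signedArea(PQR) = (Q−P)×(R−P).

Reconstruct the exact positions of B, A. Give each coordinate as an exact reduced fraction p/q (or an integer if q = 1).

A = (3, 2/5)
B = (11, -22)

1. A_x = 3  [A divides EC with EA:AC = 2/5:3/5]
2. A_y = 2/5  [A divides EC with EA:AC = 2/5:3/5]
   → A = (3, 2/5)
3. B_x = 11  [2·signedArea(BCD) = 262 ∩ BE · DA = 706/5]
4. B_y = -22  [2·signedArea(BCD) = 262 ∩ BE · DA = 706/5]
   → B = (11, -22)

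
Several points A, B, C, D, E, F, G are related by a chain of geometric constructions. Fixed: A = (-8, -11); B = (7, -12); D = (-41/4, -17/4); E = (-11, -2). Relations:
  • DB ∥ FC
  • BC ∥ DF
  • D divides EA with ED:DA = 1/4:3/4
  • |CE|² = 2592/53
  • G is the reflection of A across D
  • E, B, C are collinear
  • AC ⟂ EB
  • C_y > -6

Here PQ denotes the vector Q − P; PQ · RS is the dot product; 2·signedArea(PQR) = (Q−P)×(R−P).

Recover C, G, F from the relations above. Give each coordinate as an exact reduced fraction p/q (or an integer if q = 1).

1. C_x = -259/53  [E, B, C are collinear ∩ AC ⟂ EB]
2. C_y = -286/53  [E, B, C are collinear ∩ AC ⟂ EB]
   → C = (-259/53, -286/53)
3. G_x = -25/2  [G is the reflection of A across D]
4. G_y = 5/2  [G is the reflection of A across D]
   → G = (-25/2, 5/2)
5. F_x = -4693/212  [DB ∥ FC ∩ BC ∥ DF]
6. F_y = 499/212  [DB ∥ FC ∩ BC ∥ DF]
   → F = (-4693/212, 499/212)

C = (-259/53, -286/53)
F = (-4693/212, 499/212)
G = (-25/2, 5/2)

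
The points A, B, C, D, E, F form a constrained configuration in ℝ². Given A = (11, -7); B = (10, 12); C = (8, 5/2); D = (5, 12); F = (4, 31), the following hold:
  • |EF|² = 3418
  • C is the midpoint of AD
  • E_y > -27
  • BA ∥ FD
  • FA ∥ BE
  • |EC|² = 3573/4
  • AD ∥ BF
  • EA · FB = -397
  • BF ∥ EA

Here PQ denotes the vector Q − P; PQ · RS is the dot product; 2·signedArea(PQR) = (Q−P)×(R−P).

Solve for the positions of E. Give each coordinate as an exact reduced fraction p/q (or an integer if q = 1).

1. E_x = 17  [BF ∥ EA ∩ FA ∥ BE]
2. E_y = -26  [BF ∥ EA ∩ FA ∥ BE]
   → E = (17, -26)

E = (17, -26)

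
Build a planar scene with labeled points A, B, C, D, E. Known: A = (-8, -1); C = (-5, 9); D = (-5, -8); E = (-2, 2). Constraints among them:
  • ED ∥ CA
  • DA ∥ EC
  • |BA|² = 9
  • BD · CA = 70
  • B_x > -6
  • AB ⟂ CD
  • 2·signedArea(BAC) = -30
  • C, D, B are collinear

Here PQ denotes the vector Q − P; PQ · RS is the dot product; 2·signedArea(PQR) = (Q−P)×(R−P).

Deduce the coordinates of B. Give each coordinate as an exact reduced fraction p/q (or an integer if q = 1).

B = (-5, -1)

1. B_x = -5  [C, D, B are collinear ∩ AB ⟂ CD]
2. B_y = -1  [C, D, B are collinear ∩ AB ⟂ CD]
   → B = (-5, -1)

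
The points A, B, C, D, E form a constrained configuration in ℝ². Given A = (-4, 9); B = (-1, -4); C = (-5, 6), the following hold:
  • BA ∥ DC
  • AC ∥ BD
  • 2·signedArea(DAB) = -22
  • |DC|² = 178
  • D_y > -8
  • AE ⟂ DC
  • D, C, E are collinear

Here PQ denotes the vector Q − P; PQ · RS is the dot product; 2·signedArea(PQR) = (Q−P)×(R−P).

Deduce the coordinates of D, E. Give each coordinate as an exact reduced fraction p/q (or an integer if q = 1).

1. D_x = -2  [BA ∥ DC ∩ AC ∥ BD]
2. D_y = -7  [BA ∥ DC ∩ AC ∥ BD]
   → D = (-2, -7)
3. E_x = -499/89  [D, C, E are collinear ∩ AE ⟂ DC]
4. E_y = 768/89  [D, C, E are collinear ∩ AE ⟂ DC]
   → E = (-499/89, 768/89)

D = (-2, -7)
E = (-499/89, 768/89)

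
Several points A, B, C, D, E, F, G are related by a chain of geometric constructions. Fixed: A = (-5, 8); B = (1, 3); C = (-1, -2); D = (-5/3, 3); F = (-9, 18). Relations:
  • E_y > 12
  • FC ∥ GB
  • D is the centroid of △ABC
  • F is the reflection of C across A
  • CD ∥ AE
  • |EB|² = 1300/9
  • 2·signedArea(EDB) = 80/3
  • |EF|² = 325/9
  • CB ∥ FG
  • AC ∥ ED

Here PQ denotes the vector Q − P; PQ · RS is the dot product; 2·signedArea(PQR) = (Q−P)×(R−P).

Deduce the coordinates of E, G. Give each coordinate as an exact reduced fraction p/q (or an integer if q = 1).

1. E_x = -17/3  [AC ∥ ED ∩ CD ∥ AE]
2. E_y = 13  [AC ∥ ED ∩ CD ∥ AE]
   → E = (-17/3, 13)
3. G_x = -7  [FC ∥ GB ∩ CB ∥ FG]
4. G_y = 23  [FC ∥ GB ∩ CB ∥ FG]
   → G = (-7, 23)

E = (-17/3, 13)
G = (-7, 23)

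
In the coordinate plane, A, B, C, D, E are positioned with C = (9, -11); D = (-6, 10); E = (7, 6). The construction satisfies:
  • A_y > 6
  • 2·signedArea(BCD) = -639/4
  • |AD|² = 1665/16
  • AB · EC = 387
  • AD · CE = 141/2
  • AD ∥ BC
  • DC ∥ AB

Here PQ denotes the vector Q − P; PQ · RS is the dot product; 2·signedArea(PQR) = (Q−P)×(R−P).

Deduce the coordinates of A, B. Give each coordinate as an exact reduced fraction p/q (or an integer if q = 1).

A = (15/4, 7)
B = (75/4, -14)

1. A_x = 15/4  [line 2·x + -17·y + 223/2 = 0 ∩ |AD|² = 1665/16]
2. A_y = 7  [line 2·x + -17·y + 223/2 = 0 ∩ |AD|² = 1665/16]
   → A = (15/4, 7)
3. B_x = 75/4  [AD ∥ BC ∩ DC ∥ AB]
4. B_y = -14  [AD ∥ BC ∩ DC ∥ AB]
   → B = (75/4, -14)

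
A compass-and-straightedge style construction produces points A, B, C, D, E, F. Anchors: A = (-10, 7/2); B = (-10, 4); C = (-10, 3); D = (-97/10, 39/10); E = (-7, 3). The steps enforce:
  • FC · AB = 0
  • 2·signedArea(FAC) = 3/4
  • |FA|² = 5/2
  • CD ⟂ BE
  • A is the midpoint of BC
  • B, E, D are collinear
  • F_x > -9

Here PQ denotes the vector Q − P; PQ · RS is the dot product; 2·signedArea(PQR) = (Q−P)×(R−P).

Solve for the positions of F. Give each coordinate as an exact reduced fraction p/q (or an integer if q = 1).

F = (-17/2, 3)

1. F_x = -17/2  [FC · AB = 0 ∩ 2·signedArea(FAC) = 3/4]
2. F_y = 3  [FC · AB = 0 ∩ 2·signedArea(FAC) = 3/4]
   → F = (-17/2, 3)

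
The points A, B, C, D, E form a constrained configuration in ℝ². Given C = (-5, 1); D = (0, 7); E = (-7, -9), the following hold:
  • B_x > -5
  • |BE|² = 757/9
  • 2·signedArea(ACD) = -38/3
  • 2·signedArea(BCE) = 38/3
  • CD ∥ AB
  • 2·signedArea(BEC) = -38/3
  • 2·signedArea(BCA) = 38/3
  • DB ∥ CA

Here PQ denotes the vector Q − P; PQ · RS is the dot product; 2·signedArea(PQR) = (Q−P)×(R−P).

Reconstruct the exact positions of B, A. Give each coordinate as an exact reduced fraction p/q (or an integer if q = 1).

1. B_x = -4  [line 10·x + -2·y + 118/3 = 0 ∩ |BE|² = 757/9]
2. B_y = -1/3  [line 10·x + -2·y + 118/3 = 0 ∩ |BE|² = 757/9]
   → B = (-4, -1/3)
3. A_x = -9  [CD ∥ AB ∩ DB ∥ CA]
4. A_y = -19/3  [CD ∥ AB ∩ DB ∥ CA]
   → A = (-9, -19/3)

A = (-9, -19/3)
B = (-4, -1/3)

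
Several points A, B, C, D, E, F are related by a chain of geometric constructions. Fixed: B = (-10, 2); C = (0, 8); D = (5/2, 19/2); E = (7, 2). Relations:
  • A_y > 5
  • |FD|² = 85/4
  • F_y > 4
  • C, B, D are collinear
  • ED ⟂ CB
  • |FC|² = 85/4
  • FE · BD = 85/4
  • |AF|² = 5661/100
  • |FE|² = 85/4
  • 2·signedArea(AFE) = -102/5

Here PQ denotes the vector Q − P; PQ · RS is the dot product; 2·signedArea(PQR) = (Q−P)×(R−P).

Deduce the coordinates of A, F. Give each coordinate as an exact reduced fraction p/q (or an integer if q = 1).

A = (-4, 28/5)
F = (7/2, 5)

1. F_x = 7/2  [line -25/2·x + -15/2·y + 325/4 = 0 ∩ |FE|² = 85/4]
2. F_y = 5  [line -25/2·x + -15/2·y + 325/4 = 0 ∩ |FE|² = 85/4]
   → F = (7/2, 5)
3. A_x = -4  [line 3·x + 7/2·y + -38/5 = 0 ∩ |AF|² = 5661/100]
4. A_y = 28/5  [line 3·x + 7/2·y + -38/5 = 0 ∩ |AF|² = 5661/100]
   → A = (-4, 28/5)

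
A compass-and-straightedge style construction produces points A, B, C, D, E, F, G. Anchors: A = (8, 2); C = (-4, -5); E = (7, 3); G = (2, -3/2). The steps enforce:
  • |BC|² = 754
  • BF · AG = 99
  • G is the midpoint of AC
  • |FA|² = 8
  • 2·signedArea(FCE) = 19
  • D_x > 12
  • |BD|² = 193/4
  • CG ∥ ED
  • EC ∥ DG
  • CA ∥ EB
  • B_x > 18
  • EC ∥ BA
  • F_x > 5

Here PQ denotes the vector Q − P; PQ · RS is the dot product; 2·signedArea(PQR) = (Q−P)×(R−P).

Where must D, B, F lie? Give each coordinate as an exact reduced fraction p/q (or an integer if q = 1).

1. D_x = 13  [EC ∥ DG ∩ CG ∥ ED]
2. D_y = 13/2  [EC ∥ DG ∩ CG ∥ ED]
   → D = (13, 13/2)
3. B_x = 19  [EC ∥ BA ∩ CA ∥ EB]
4. B_y = 10  [EC ∥ BA ∩ CA ∥ EB]
   → B = (19, 10)
5. F_x = 6  [2·signedArea(FCE) = 19 ∩ BF · AG = 99]
6. F_y = 4  [2·signedArea(FCE) = 19 ∩ BF · AG = 99]
   → F = (6, 4)

B = (19, 10)
D = (13, 13/2)
F = (6, 4)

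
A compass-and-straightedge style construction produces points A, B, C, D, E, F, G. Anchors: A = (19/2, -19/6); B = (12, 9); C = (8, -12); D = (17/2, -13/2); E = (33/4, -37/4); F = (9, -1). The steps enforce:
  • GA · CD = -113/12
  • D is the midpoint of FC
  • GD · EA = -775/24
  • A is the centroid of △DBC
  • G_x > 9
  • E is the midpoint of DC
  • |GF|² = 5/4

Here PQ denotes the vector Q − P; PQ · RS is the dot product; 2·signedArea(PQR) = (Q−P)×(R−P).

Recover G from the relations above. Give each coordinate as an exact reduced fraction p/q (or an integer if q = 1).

1. G_x = 10  [GA · CD = -113/12 ∩ GD · EA = -775/24]
2. G_y = -3/2  [GA · CD = -113/12 ∩ GD · EA = -775/24]
   → G = (10, -3/2)

G = (10, -3/2)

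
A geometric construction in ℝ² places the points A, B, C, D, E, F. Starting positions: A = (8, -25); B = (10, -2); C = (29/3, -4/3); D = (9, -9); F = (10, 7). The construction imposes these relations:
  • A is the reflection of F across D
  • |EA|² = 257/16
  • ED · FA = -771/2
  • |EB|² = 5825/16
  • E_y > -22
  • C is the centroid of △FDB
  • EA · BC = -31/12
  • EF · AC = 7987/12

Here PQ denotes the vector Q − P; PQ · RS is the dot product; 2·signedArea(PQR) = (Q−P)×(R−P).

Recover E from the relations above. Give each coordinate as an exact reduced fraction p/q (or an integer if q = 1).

E = (33/4, -21)

1. E_x = 33/4  [ED · FA = -771/2 ∩ EF · AC = 7987/12]
2. E_y = -21  [ED · FA = -771/2 ∩ EF · AC = 7987/12]
   → E = (33/4, -21)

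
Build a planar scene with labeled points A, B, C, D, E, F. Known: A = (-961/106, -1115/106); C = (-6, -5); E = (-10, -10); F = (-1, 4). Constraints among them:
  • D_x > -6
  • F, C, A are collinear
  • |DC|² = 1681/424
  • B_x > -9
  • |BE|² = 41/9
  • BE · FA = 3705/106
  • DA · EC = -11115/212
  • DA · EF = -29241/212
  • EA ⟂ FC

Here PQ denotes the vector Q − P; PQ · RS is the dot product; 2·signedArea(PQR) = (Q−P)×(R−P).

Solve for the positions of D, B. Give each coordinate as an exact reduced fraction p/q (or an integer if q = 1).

1. D_x = -1067/212  [DA · EC = -11115/212 ∩ DA · EF = -29241/212]
2. D_y = -691/212  [DA · EC = -11115/212 ∩ DA · EF = -29241/212]
   → D = (-1067/212, -691/212)
3. B_x = -26/3  [line 855/106·x + 1539/106·y + 20235/106 = 0 ∩ |BE|² = 41/9]
4. B_y = -25/3  [line 855/106·x + 1539/106·y + 20235/106 = 0 ∩ |BE|² = 41/9]
   → B = (-26/3, -25/3)

B = (-26/3, -25/3)
D = (-1067/212, -691/212)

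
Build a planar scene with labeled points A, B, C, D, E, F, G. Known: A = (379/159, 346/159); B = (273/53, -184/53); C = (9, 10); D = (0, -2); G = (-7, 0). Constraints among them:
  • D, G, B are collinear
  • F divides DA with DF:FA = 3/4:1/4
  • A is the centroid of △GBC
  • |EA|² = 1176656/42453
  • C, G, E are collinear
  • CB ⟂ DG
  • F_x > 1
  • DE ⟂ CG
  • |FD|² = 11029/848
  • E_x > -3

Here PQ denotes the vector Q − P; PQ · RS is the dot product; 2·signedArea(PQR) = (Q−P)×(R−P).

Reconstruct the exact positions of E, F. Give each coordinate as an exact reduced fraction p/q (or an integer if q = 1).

1. E_x = -255/89  [C, G, E are collinear ∩ DE ⟂ CG]
2. E_y = 230/89  [C, G, E are collinear ∩ DE ⟂ CG]
   → E = (-255/89, 230/89)
3. F_x = 379/212  [F divides DA with DF:FA = 3/4:1/4]
4. F_y = 60/53  [F divides DA with DF:FA = 3/4:1/4]
   → F = (379/212, 60/53)

E = (-255/89, 230/89)
F = (379/212, 60/53)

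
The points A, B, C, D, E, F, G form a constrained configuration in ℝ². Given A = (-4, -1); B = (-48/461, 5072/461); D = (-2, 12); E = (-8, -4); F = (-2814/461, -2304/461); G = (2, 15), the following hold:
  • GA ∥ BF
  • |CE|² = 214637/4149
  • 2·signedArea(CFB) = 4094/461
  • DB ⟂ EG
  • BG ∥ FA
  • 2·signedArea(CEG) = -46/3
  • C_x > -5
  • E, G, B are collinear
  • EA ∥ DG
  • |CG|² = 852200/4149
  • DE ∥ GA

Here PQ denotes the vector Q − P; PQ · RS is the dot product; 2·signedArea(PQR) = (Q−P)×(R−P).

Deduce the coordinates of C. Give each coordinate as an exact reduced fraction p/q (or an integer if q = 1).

C = (-1860/461, 2767/1383)

1. C_x = -1860/461  [2·signedArea(CEG) = -46/3 ∩ 2·signedArea(CFB) = 4094/461]
2. C_y = 2767/1383  [2·signedArea(CEG) = -46/3 ∩ 2·signedArea(CFB) = 4094/461]
   → C = (-1860/461, 2767/1383)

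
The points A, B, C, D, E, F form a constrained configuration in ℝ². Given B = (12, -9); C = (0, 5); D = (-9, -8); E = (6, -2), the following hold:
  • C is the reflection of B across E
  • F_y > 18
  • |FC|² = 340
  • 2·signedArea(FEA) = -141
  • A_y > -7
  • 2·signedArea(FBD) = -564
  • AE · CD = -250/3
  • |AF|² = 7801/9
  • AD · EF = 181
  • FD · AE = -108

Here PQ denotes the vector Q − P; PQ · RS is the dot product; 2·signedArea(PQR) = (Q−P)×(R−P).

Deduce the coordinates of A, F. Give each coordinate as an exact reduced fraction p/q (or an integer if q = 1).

1. F_x = -12  [line -1·x + -21·y + 387 = 0 ∩ |FC|² = 340]
2. F_y = 19  [line -1·x + -21·y + 387 = 0 ∩ |FC|² = 340]
   → F = (-12, 19)
3. A_x = 3  [AD · EF = 181 ∩ 2·signedArea(FEA) = -141]
4. A_y = -19/3  [AD · EF = 181 ∩ 2·signedArea(FEA) = -141]
   → A = (3, -19/3)

A = (3, -19/3)
F = (-12, 19)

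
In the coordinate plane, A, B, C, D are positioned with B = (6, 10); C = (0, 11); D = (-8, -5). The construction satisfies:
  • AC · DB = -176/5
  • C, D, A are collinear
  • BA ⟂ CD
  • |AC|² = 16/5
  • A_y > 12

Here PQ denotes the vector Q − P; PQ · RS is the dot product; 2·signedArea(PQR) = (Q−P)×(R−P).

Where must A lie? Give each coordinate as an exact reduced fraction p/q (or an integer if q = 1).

A = (4/5, 63/5)

1. A_x = 4/5  [C, D, A are collinear ∩ BA ⟂ CD]
2. A_y = 63/5  [C, D, A are collinear ∩ BA ⟂ CD]
   → A = (4/5, 63/5)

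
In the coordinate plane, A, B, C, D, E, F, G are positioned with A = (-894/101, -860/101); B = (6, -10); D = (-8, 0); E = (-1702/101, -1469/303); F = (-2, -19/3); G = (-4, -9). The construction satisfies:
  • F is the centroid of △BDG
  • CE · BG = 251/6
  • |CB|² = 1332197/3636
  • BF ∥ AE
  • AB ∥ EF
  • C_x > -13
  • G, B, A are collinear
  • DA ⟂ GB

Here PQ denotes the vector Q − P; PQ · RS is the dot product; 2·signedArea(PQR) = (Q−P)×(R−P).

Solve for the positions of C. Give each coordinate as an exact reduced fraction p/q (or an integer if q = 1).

1. C_x = -1298/101  [line 10·x + -1·y + 731/6 = 0 ∩ |CB|² = 1332197/3636]
2. C_y = -4049/606  [line 10·x + -1·y + 731/6 = 0 ∩ |CB|² = 1332197/3636]
   → C = (-1298/101, -4049/606)

C = (-1298/101, -4049/606)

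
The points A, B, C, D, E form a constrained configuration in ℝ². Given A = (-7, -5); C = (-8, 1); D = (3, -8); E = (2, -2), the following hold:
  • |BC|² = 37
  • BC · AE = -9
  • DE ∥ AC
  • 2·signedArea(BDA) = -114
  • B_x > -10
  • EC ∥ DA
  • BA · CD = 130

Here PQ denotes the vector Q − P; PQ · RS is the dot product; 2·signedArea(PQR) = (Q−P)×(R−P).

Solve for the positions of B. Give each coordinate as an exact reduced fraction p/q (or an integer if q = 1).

1. B_x = -9  [2·signedArea(BDA) = -114 ∩ BC · AE = -9]
2. B_y = 7  [2·signedArea(BDA) = -114 ∩ BC · AE = -9]
   → B = (-9, 7)

B = (-9, 7)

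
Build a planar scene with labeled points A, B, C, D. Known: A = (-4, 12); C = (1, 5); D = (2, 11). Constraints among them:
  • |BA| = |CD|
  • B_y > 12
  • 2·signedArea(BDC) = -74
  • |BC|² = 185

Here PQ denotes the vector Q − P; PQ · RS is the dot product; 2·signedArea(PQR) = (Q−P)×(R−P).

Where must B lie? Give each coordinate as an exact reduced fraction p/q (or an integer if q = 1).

1. B_x = -10  [line 6·x + -1·y + 73 = 0 ∩ |BC|² = 185]
2. B_y = 13  [line 6·x + -1·y + 73 = 0 ∩ |BC|² = 185]
   → B = (-10, 13)

B = (-10, 13)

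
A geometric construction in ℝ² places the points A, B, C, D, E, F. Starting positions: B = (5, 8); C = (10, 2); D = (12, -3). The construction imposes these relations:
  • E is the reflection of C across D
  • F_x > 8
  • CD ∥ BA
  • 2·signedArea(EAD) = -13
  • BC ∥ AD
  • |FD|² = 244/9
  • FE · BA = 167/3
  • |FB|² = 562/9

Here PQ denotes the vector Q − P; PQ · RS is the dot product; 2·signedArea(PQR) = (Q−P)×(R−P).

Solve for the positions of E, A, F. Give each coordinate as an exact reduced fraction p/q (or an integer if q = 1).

1. E_x = 14  [E is the reflection of C across D]
2. E_y = -8  [E is the reflection of C across D]
   → E = (14, -8)
3. A_x = 7  [BC ∥ AD ∩ CD ∥ BA]
4. A_y = 3  [BC ∥ AD ∩ CD ∥ BA]
   → A = (7, 3)
5. F_x = 26/3  [line -2·x + 5·y + 37/3 = 0 ∩ |FB|² = 562/9]
6. F_y = 1  [line -2·x + 5·y + 37/3 = 0 ∩ |FB|² = 562/9]
   → F = (26/3, 1)

A = (7, 3)
E = (14, -8)
F = (26/3, 1)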